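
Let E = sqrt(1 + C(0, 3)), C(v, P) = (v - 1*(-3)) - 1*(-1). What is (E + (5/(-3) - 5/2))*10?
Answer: -125/3 + 10*sqrt(5) ≈ -19.306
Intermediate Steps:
C(v, P) = 4 + v (C(v, P) = (v + 3) + 1 = (3 + v) + 1 = 4 + v)
E = sqrt(5) (E = sqrt(1 + (4 + 0)) = sqrt(1 + 4) = sqrt(5) ≈ 2.2361)
(E + (5/(-3) - 5/2))*10 = (sqrt(5) + (5/(-3) - 5/2))*10 = (sqrt(5) + (5*(-1/3) - 5*1/2))*10 = (sqrt(5) + (-5/3 - 5/2))*10 = (sqrt(5) - 25/6)*10 = (-25/6 + sqrt(5))*10 = -125/3 + 10*sqrt(5)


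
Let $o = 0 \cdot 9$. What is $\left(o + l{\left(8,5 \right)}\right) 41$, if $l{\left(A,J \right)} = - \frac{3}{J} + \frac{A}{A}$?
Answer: $\frac{82}{5} \approx 16.4$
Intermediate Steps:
$o = 0$
$l{\left(A,J \right)} = 1 - \frac{3}{J}$ ($l{\left(A,J \right)} = - \frac{3}{J} + 1 = 1 - \frac{3}{J}$)
$\left(o + l{\left(8,5 \right)}\right) 41 = \left(0 + \frac{-3 + 5}{5}\right) 41 = \left(0 + \frac{1}{5} \cdot 2\right) 41 = \left(0 + \frac{2}{5}\right) 41 = \frac{2}{5} \cdot 41 = \frac{82}{5}$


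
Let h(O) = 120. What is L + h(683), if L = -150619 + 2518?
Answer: -147981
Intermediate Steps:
L = -148101
L + h(683) = -148101 + 120 = -147981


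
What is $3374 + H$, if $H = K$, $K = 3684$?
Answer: $7058$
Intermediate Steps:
$H = 3684$
$3374 + H = 3374 + 3684 = 7058$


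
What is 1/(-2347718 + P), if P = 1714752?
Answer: -1/632966 ≈ -1.5799e-6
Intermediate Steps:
1/(-2347718 + P) = 1/(-2347718 + 1714752) = 1/(-632966) = -1/632966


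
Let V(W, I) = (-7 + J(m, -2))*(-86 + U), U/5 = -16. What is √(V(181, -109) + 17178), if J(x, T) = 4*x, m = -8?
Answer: 18*√73 ≈ 153.79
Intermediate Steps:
U = -80 (U = 5*(-16) = -80)
V(W, I) = 6474 (V(W, I) = (-7 + 4*(-8))*(-86 - 80) = (-7 - 32)*(-166) = -39*(-166) = 6474)
√(V(181, -109) + 17178) = √(6474 + 17178) = √23652 = 18*√73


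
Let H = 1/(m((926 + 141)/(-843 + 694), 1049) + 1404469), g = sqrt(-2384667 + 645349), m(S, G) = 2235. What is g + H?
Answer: 1/1406704 + I*sqrt(1739318) ≈ 7.1088e-7 + 1318.8*I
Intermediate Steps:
g = I*sqrt(1739318) (g = sqrt(-1739318) = I*sqrt(1739318) ≈ 1318.8*I)
H = 1/1406704 (H = 1/(2235 + 1404469) = 1/1406704 ≈ 7.1088e-7)
g + H = I*sqrt(1739318) + 1/1406704 = 1/1406704 + I*sqrt(1739318)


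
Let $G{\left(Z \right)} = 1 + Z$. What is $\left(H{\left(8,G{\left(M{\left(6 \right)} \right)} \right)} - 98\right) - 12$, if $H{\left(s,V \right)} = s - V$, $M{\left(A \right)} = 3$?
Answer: $-106$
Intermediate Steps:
$\left(H{\left(8,G{\left(M{\left(6 \right)} \right)} \right)} - 98\right) - 12 = \left(\left(8 - \left(1 + 3\right)\right) - 98\right) - 12 = \left(\left(8 - 4\right) - 98\right) - 12 = \left(4 - 98\right) - 12 = -94 - 12 = -106$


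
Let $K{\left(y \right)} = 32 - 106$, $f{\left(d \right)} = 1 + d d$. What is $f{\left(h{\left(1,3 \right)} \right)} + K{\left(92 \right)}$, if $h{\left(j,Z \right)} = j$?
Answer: $-72$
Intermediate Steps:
$f{\left(d \right)} = 1 + d^{2}$
$K{\left(y \right)} = -74$ ($K{\left(y \right)} = 32 - 106 = -74$)
$f{\left(h{\left(1,3 \right)} \right)} + K{\left(92 \right)} = \left(1 + 1^{2}\right) - 74 = \left(1 + 1\right) - 74 = 2 - 74 = -72$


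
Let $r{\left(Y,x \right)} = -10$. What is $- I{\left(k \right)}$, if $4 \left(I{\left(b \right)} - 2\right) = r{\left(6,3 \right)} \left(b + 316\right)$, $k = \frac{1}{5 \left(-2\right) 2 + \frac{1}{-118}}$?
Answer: $\frac{1860173}{2361} \approx 787.88$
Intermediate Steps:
$k = - \frac{118}{2361}$ ($k = \frac{1}{\left(-10\right) 2 - \frac{1}{118}} = \frac{1}{-20 - \frac{1}{118}} = \frac{1}{- \frac{2361}{118}} = - \frac{118}{2361} \approx -0.049979$)
$I{\left(b \right)} = -788 - \frac{5 b}{2}$ ($I{\left(b \right)} = 2 + \frac{\left(-10\right) \left(b + 316\right)}{4} = 2 + \frac{\left(-10\right) \left(316 + b\right)}{4} = 2 + \frac{-3160 - 10 b}{4} = 2 - \left(790 + \frac{5 b}{2}\right) = -788 - \frac{5 b}{2}$)
$- I{\left(k \right)} = - (-788 - - \frac{295}{2361}) = - (-788 + \frac{295}{2361}) = \left(-1\right) \left(- \frac{1860173}{2361}\right) = \frac{1860173}{2361}$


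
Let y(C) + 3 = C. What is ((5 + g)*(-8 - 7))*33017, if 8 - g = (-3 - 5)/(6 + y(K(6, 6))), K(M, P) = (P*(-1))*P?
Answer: -69500785/11 ≈ -6.3183e+6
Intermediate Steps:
K(M, P) = -P² (K(M, P) = (-P)*P = -P²)
y(C) = -3 + C
g = 256/33 (g = 8 - (-3 - 5)/(6 + (-3 - 1*6²)) = 8 - (-8)/(6 + (-3 - 1*36)) = 8 - (-8)/(6 + (-3 - 36)) = 8 - (-8)/(6 - 39) = 8 - (-8)/(-33) = 8 - (-8)*(-1)/33 = 8 - 1*8/33 = 8 - 8/33 = 256/33 ≈ 7.7576)
((5 + g)*(-8 - 7))*33017 = ((5 + 256/33)*(-8 - 7))*33017 = ((421/33)*(-15))*33017 = -2105/11*33017 = -69500785/11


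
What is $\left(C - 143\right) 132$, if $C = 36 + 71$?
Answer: $-4752$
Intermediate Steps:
$C = 107$
$\left(C - 143\right) 132 = \left(107 - 143\right) 132 = \left(-36\right) 132 = -4752$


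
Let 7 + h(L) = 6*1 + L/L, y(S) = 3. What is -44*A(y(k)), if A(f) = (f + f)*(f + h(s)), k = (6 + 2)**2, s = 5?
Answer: -792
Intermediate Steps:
k = 64 (k = 8**2 = 64)
h(L) = 0 (h(L) = -7 + (6*1 + L/L) = -7 + (6 + 1) = -7 + 7 = 0)
A(f) = 2*f**2 (A(f) = (f + f)*(f + 0) = (2*f)*f = 2*f**2)
-44*A(y(k)) = -88*3**2 = -88*9 = -44*18 = -792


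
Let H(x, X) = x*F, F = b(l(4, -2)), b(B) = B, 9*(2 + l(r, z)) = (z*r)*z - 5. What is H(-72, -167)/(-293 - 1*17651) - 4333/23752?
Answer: -9885183/53275736 ≈ -0.18555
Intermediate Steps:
l(r, z) = -23/9 + r*z²/9 (l(r, z) = -2 + ((z*r)*z - 5)/9 = -2 + ((r*z)*z - 5)/9 = -2 + (r*z² - 5)/9 = -2 + (-5 + r*z²)/9 = -2 + (-5/9 + r*z²/9) = -23/9 + r*z²/9)
F = -7/9 (F = -23/9 + (⅑)*4*(-2)² = -23/9 + (⅑)*4*4 = -23/9 + 16/9 = -7/9 ≈ -0.77778)
H(x, X) = -7*x/9 (H(x, X) = x*(-7/9) = -7*x/9)
H(-72, -167)/(-293 - 1*17651) - 4333/23752 = (-7/9*(-72))/(-293 - 1*17651) - 4333/23752 = 56/(-293 - 17651) - 4333*1/23752 = 56/(-17944) - 4333/23752 = 56*(-1/17944) - 4333/23752 = -7/2243 - 4333/23752 = -9885183/53275736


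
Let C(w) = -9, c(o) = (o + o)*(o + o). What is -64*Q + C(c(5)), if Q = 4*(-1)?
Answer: 247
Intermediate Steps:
c(o) = 4*o² (c(o) = (2*o)*(2*o) = 4*o²)
Q = -4
-64*Q + C(c(5)) = -64*(-4) - 9 = 256 - 9 = 247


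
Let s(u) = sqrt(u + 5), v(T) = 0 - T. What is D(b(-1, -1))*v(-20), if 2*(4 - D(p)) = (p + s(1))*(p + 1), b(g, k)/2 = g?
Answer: 60 + 10*sqrt(6) ≈ 84.495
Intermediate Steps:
b(g, k) = 2*g
v(T) = -T
s(u) = sqrt(5 + u)
D(p) = 4 - (1 + p)*(p + sqrt(6))/2 (D(p) = 4 - (p + sqrt(5 + 1))*(p + 1)/2 = 4 - (p + sqrt(6))*(1 + p)/2 = 4 - (1 + p)*(p + sqrt(6))/2)
D(b(-1, -1))*v(-20) = (4 - (-1) - sqrt(6)/2 - (2*(-1))**2/2 - 2*(-1)*sqrt(6)/2)*(-1*(-20)) = (4 - 1/2*(-2) - sqrt(6)/2 - 1/2*(-2)**2 - 1/2*(-2)*sqrt(6))*20 = (4 + 1 - sqrt(6)/2 - 1/2*4 + sqrt(6))*20 = (4 + 1 - sqrt(6)/2 - 2 + sqrt(6))*20 = (3 + sqrt(6)/2)*20 = 60 + 10*sqrt(6)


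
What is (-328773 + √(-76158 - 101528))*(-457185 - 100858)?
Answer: 183469471239 - 558043*I*√177686 ≈ 1.8347e+11 - 2.3523e+8*I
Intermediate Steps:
(-328773 + √(-76158 - 101528))*(-457185 - 100858) = (-328773 + √(-177686))*(-558043) = (-328773 + I*√177686)*(-558043) = 183469471239 - 558043*I*√177686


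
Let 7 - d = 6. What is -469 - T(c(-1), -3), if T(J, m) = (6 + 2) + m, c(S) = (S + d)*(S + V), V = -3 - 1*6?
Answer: -474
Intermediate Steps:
V = -9 (V = -3 - 6 = -9)
d = 1 (d = 7 - 1*6 = 7 - 6 = 1)
c(S) = (1 + S)*(-9 + S) (c(S) = (S + 1)*(S - 9) = (1 + S)*(-9 + S))
T(J, m) = 8 + m
-469 - T(c(-1), -3) = -469 - (8 - 3) = -469 - 1*5 = -469 - 5 = -474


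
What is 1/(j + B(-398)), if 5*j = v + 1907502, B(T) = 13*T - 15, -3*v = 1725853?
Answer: 15/3918818 ≈ 3.8277e-6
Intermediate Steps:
v = -1725853/3 (v = -1/3*1725853 = -1725853/3 ≈ -5.7528e+5)
B(T) = -15 + 13*T
j = 3996653/15 (j = (-1725853/3 + 1907502)/5 = (1/5)*(3996653/3) = 3996653/15 ≈ 2.6644e+5)
1/(j + B(-398)) = 1/(3996653/15 + (-15 + 13*(-398))) = 1/(3996653/15 + (-15 - 5174)) = 1/(3996653/15 - 5189) = 1/(3918818/15) = 15/3918818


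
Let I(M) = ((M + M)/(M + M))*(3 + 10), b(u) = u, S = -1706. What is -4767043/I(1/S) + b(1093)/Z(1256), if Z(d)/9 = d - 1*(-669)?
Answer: -82589005766/225225 ≈ -3.6670e+5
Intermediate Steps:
Z(d) = 6021 + 9*d (Z(d) = 9*(d - 1*(-669)) = 9*(d + 669) = 9*(669 + d) = 6021 + 9*d)
I(M) = 13 (I(M) = ((2*M)/((2*M)))*13 = ((2*M)*(1/(2*M)))*13 = 1*13 = 13)
-4767043/I(1/S) + b(1093)/Z(1256) = -4767043/13 + 1093/(6021 + 9*1256) = -4767043*1/13 + 1093/(6021 + 11304) = -4767043/13 + 1093/17325 = -82589005766/225225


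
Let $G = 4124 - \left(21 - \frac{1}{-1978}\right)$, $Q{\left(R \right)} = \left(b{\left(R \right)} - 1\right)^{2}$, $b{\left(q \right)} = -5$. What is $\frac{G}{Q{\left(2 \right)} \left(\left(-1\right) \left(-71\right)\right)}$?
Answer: $\frac{8115733}{5055768} \approx 1.6052$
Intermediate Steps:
$Q{\left(R \right)} = 36$ ($Q{\left(R \right)} = \left(-5 - 1\right)^{2} = \left(-6\right)^{2} = 36$)
$G = \frac{8115733}{1978}$ ($G = 4124 - \left(21 - - \frac{1}{1978}\right) = 4124 - \left(21 + \frac{1}{1978}\right) = 4124 - \frac{41539}{1978} = \frac{8115733}{1978} \approx 4103.0$)
$\frac{G}{Q{\left(2 \right)} \left(\left(-1\right) \left(-71\right)\right)} = \frac{8115733}{1978 \cdot 36 \left(\left(-1\right) \left(-71\right)\right)} = \frac{8115733}{1978 \cdot 36 \cdot 71} = \frac{8115733}{1978 \cdot 2556} = \frac{8115733}{1978} \cdot \frac{1}{2556} = \frac{8115733}{5055768}$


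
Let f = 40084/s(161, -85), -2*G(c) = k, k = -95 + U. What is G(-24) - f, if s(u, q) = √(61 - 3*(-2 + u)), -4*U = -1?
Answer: 379/8 + 10021*I*√26/26 ≈ 47.375 + 1965.3*I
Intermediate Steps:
U = ¼ (U = -¼*(-1) = ¼ ≈ 0.25000)
k = -379/4 (k = -95 + ¼ = -379/4 ≈ -94.750)
G(c) = 379/8 (G(c) = -½*(-379/4) = 379/8)
s(u, q) = √(67 - 3*u) (s(u, q) = √(61 + (6 - 3*u)) = √(67 - 3*u))
f = -10021*I*√26/26 (f = 40084/(√(67 - 3*161)) = 40084/(√(67 - 483)) = 40084/(√(-416)) = 40084/((4*I*√26)) = 40084*(-I*√26/104) = -10021*I*√26/26 ≈ -1965.3*I)
G(-24) - f = 379/8 - (-10021)*I*√26/26 = 379/8 + 10021*I*√26/26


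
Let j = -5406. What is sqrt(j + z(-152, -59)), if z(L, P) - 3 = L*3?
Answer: 3*I*sqrt(651) ≈ 76.544*I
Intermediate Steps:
z(L, P) = 3 + 3*L (z(L, P) = 3 + L*3 = 3 + 3*L)
sqrt(j + z(-152, -59)) = sqrt(-5406 + (3 + 3*(-152))) = sqrt(-5406 + (3 - 456)) = sqrt(-5406 - 453) = sqrt(-5859) = 3*I*sqrt(651)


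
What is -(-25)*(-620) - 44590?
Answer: -60090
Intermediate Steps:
-(-25)*(-620) - 44590 = -25*620 - 44590 = -15500 - 44590 = -60090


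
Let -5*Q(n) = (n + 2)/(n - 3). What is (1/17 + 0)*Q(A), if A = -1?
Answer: 1/340 ≈ 0.0029412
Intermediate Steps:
Q(n) = -(2 + n)/(5*(-3 + n)) (Q(n) = -(n + 2)/(5*(n - 3)) = -(2 + n)/(5*(-3 + n)))
(1/17 + 0)*Q(A) = (1/17 + 0)*((-2 - 1*(-1))/(5*(-3 - 1))) = (1/17 + 0)*((⅕)*(-2 + 1)/(-4)) = ((⅕)*(-¼)*(-1))/17 = (1/17)*(1/20) = 1/340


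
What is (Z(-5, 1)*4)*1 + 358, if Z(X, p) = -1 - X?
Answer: 374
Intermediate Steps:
(Z(-5, 1)*4)*1 + 358 = ((-1 - 1*(-5))*4)*1 + 358 = ((-1 + 5)*4)*1 + 358 = (4*4)*1 + 358 = 16*1 + 358 = 16 + 358 = 374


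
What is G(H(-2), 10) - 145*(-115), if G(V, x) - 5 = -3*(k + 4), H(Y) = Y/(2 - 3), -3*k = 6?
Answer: 16674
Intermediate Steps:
k = -2 (k = -⅓*6 = -2)
H(Y) = -Y (H(Y) = Y/(-1) = -Y)
G(V, x) = -1 (G(V, x) = 5 - 3*(-2 + 4) = 5 - 3*2 = 5 - 6 = -1)
G(H(-2), 10) - 145*(-115) = -1 - 145*(-115) = -1 + 16675 = 16674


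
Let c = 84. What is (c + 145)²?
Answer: 52441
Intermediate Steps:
(c + 145)² = (84 + 145)² = 229² = 52441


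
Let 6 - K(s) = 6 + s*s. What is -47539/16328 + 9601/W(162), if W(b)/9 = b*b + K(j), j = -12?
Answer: -2752536493/958861800 ≈ -2.8706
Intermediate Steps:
K(s) = -s**2 (K(s) = 6 - (6 + s*s) = 6 - (6 + s**2) = 6 + (-6 - s**2) = -s**2)
W(b) = -1296 + 9*b**2 (W(b) = 9*(b*b - 1*(-12)**2) = 9*(b**2 - 1*144) = 9*(b**2 - 144) = 9*(-144 + b**2) = -1296 + 9*b**2)
-47539/16328 + 9601/W(162) = -47539/16328 + 9601/(-1296 + 9*162**2) = -47539*1/16328 + 9601/(-1296 + 9*26244) = -47539/16328 + 9601/(-1296 + 236196) = -47539/16328 + 9601/234900 = -2752536493/958861800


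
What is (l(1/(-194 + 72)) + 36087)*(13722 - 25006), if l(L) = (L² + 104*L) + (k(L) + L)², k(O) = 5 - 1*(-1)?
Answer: -1516684081822/3721 ≈ -4.0760e+8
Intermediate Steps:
k(O) = 6 (k(O) = 5 + 1 = 6)
l(L) = L² + (6 + L)² + 104*L (l(L) = (L² + 104*L) + (6 + L)² = L² + (6 + L)² + 104*L)
(l(1/(-194 + 72)) + 36087)*(13722 - 25006) = ((36 + 2*(1/(-194 + 72))² + 116/(-194 + 72)) + 36087)*(13722 - 25006) = ((36 + 2*(1/(-122))² + 116/(-122)) + 36087)*(-11284) = ((36 + 2*(-1/122)² + 116*(-1/122)) + 36087)*(-11284) = ((36 + 2*(1/14884) - 58/61) + 36087)*(-11284) = ((36 + 1/7442 - 58/61) + 36087)*(-11284) = (260837/7442 + 36087)*(-11284) = (268820291/7442)*(-11284) = -1516684081822/3721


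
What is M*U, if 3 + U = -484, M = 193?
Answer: -93991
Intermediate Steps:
U = -487 (U = -3 - 484 = -487)
M*U = 193*(-487) = -93991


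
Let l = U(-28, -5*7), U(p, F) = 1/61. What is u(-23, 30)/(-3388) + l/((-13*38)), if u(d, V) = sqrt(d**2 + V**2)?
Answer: -1/30134 - sqrt(1429)/3388 ≈ -0.011191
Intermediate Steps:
U(p, F) = 1/61
l = 1/61 ≈ 0.016393
u(d, V) = sqrt(V**2 + d**2)
u(-23, 30)/(-3388) + l/((-13*38)) = sqrt(30**2 + (-23)**2)/(-3388) + 1/(61*((-13*38))) = sqrt(900 + 529)*(-1/3388) + (1/61)/(-494) = sqrt(1429)*(-1/3388) + (1/61)*(-1/494) = -sqrt(1429)/3388 - 1/30134 = -1/30134 - sqrt(1429)/3388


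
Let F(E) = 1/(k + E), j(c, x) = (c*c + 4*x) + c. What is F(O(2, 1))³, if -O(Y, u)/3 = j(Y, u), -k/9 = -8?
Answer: 1/74088 ≈ 1.3497e-5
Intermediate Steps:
k = 72 (k = -9*(-8) = 72)
j(c, x) = c + c² + 4*x (j(c, x) = (c² + 4*x) + c = c + c² + 4*x)
O(Y, u) = -12*u - 3*Y - 3*Y² (O(Y, u) = -3*(Y + Y² + 4*u) = -12*u - 3*Y - 3*Y²)
F(E) = 1/(72 + E)
F(O(2, 1))³ = (1/(72 + (-12*1 - 3*2 - 3*2²)))³ = (1/(72 + (-12 - 6 - 3*4)))³ = (1/(72 + (-12 - 6 - 12)))³ = (1/(72 - 30))³ = (1/42)³ = 1/74088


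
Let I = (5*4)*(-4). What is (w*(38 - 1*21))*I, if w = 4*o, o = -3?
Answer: 16320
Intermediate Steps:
w = -12 (w = 4*(-3) = -12)
I = -80 (I = 20*(-4) = -80)
(w*(38 - 1*21))*I = -12*(38 - 1*21)*(-80) = -12*(38 - 21)*(-80) = -12*17*(-80) = -204*(-80) = 16320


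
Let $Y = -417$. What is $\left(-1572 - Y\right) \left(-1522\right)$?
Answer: $1757910$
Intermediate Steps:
$\left(-1572 - Y\right) \left(-1522\right) = \left(-1572 - -417\right) \left(-1522\right) = \left(-1572 + 417\right) \left(-1522\right) = \left(-1155\right) \left(-1522\right) = 1757910$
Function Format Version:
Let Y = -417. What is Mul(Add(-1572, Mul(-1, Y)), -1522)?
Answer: 1757910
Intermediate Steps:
Mul(Add(-1572, Mul(-1, Y)), -1522) = Mul(Add(-1572, Mul(-1, -417)), -1522) = Mul(Add(-1572, 417), -1522) = Mul(-1155, -1522) = 1757910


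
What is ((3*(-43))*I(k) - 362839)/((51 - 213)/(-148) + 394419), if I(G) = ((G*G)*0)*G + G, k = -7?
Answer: -26783264/29187087 ≈ -0.91764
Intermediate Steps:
I(G) = G (I(G) = (G²*0)*G + G = 0*G + G = 0 + G = G)
((3*(-43))*I(k) - 362839)/((51 - 213)/(-148) + 394419) = ((3*(-43))*(-7) - 362839)/((51 - 213)/(-148) + 394419) = (-129*(-7) - 362839)/(-162*(-1/148) + 394419) = (903 - 362839)/(81/74 + 394419) = -361936/29187087/74 = -361936*74/29187087 = -26783264/29187087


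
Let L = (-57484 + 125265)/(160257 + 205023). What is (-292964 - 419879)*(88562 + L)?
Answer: -23060467586295863/365280 ≈ -6.3131e+10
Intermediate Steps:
L = 67781/365280 ≈ 0.18556
(-292964 - 419879)*(88562 + L) = (-292964 - 419879)*(88562 + 67781/365280) = -712843*32349995141/365280 = -23060467586295863/365280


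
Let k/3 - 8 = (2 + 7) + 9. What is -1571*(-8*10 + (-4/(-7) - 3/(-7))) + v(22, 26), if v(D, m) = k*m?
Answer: 126137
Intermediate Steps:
k = 78 (k = 24 + 3*((2 + 7) + 9) = 24 + 3*(9 + 9) = 24 + 3*18 = 24 + 54 = 78)
v(D, m) = 78*m
-1571*(-8*10 + (-4/(-7) - 3/(-7))) + v(22, 26) = -1571*(-8*10 + (-4/(-7) - 3/(-7))) + 78*26 = -1571*(-80 + (-4*(-⅐) - 3*(-⅐))) + 2028 = -1571*(-80 + (4/7 + 3/7)) + 2028 = -1571*(-80 + 1) + 2028 = -1571*(-79) + 2028 = 124109 + 2028 = 126137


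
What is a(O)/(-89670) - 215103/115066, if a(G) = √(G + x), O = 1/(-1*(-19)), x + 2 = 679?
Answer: -30729/16438 - 4*√3819/851865 ≈ -1.8697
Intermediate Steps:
x = 677 (x = -2 + 679 = 677)
O = 1/19 ≈ 0.052632
a(G) = √(677 + G) (a(G) = √(G + 677) = √(677 + G))
a(O)/(-89670) - 215103/115066 = √(677 + 1/19)/(-89670) - 215103/115066 = √(12864/19)*(-1/89670) - 215103*1/115066 = (8*√3819/19)*(-1/89670) - 30729/16438 = -4*√3819/851865 - 30729/16438 = -30729/16438 - 4*√3819/851865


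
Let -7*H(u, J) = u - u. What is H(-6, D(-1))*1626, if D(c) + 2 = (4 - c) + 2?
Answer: 0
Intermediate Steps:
D(c) = 4 - c (D(c) = -2 + ((4 - c) + 2) = -2 + (6 - c) = 4 - c)
H(u, J) = 0 (H(u, J) = -(u - u)/7 = -⅐*0 = 0)
H(-6, D(-1))*1626 = 0*1626 = 0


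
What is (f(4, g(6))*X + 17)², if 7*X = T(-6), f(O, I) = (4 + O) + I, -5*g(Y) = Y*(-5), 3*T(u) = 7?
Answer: 4225/9 ≈ 469.44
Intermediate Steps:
T(u) = 7/3 (T(u) = (⅓)*7 = 7/3)
g(Y) = Y (g(Y) = -Y*(-5)/5 = -(-1)*Y = Y)
f(O, I) = 4 + I + O
X = ⅓ (X = (⅐)*(7/3) = ⅓ ≈ 0.33333)
(f(4, g(6))*X + 17)² = ((4 + 6 + 4)*(⅓) + 17)² = (14*(⅓) + 17)² = (14/3 + 17)² = (65/3)² = 4225/9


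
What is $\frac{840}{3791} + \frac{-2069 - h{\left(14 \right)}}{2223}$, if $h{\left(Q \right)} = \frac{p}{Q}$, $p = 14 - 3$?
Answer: $- \frac{2146393}{3025218} \approx -0.7095$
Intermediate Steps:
$p = 11$
$h{\left(Q \right)} = \frac{11}{Q}$
$\frac{840}{3791} + \frac{-2069 - h{\left(14 \right)}}{2223} = \frac{840}{3791} + \frac{-2069 - \frac{11}{14}}{2223} = 840 \cdot \frac{1}{3791} + \left(-2069 - 11 \cdot \frac{1}{14}\right) \frac{1}{2223} = \frac{840}{3791} + \left(-2069 - \frac{11}{14}\right) \frac{1}{2223} = \frac{840}{3791} - \frac{743}{798} = - \frac{2146393}{3025218}$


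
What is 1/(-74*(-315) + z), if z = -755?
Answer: 1/22555 ≈ 4.4336e-5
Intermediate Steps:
1/(-74*(-315) + z) = 1/(-74*(-315) - 755) = 1/(23310 - 755) = 1/22555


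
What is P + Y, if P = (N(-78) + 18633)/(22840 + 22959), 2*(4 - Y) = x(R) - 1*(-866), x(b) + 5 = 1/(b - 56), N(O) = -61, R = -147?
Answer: -3961461505/9297197 ≈ -426.09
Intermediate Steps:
x(b) = -5 + 1/(-56 + b) (x(b) = -5 + 1/(b - 56) = -5 + 1/(-56 + b))
Y = -86579/203 (Y = 4 - ((281 - 5*(-147))/(-56 - 147) - 1*(-866))/2 = 4 - ((281 + 735)/(-203) + 866)/2 = 4 - (-1/203*1016 + 866)/2 = 4 - (-1016/203 + 866)/2 = 4 - 1/2*174782/203 = 4 - 87391/203 = -86579/203 ≈ -426.50)
P = 18572/45799 (P = (-61 + 18633)/(22840 + 22959) = 18572/45799 ≈ 0.40551)
P + Y = 18572/45799 - 86579/203 = -3961461505/9297197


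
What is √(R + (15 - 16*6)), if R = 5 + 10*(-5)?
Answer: 3*I*√14 ≈ 11.225*I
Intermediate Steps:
R = -45 (R = 5 - 50 = -45)
√(R + (15 - 16*6)) = √(-45 + (15 - 16*6)) = √(-45 + (15 - 96)) = √(-45 - 81) = √(-126) = 3*I*√14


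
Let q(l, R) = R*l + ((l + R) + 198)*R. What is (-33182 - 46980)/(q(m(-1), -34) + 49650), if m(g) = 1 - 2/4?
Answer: -40081/22020 ≈ -1.8202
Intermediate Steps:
m(g) = ½ (m(g) = 1 - 2*¼ = 1 - ½ = ½)
q(l, R) = R*l + R*(198 + R + l) (q(l, R) = R*l + ((R + l) + 198)*R = R*l + (198 + R + l)*R = R*l + R*(198 + R + l))
(-33182 - 46980)/(q(m(-1), -34) + 49650) = (-33182 - 46980)/(-34*(198 - 34 + 2*(½)) + 49650) = -80162/(-34*(198 - 34 + 1) + 49650) = -80162/(-34*165 + 49650) = -80162/(-5610 + 49650) = -80162/44040 = -80162*1/44040 = -40081/22020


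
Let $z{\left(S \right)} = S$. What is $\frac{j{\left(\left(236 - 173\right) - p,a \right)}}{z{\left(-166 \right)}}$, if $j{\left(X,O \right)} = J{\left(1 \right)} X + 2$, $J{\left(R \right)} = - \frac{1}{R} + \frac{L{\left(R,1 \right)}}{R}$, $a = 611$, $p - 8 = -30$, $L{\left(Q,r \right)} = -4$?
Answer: $\frac{423}{166} \approx 2.5482$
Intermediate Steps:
$p = -22$ ($p = 8 - 30 = -22$)
$J{\left(R \right)} = - \frac{5}{R}$ ($J{\left(R \right)} = - \frac{1}{R} - \frac{4}{R} = - \frac{5}{R}$)
$j{\left(X,O \right)} = 2 - 5 X$ ($j{\left(X,O \right)} = - \frac{5}{1} X + 2 = \left(-5\right) 1 X + 2 = - 5 X + 2 = 2 - 5 X$)
$\frac{j{\left(\left(236 - 173\right) - p,a \right)}}{z{\left(-166 \right)}} = \frac{2 - 5 \left(\left(236 - 173\right) - -22\right)}{-166} = \left(2 - 5 \left(63 + 22\right)\right) \left(- \frac{1}{166}\right) = \left(2 - 425\right) \left(- \frac{1}{166}\right) = \left(-423\right) \left(- \frac{1}{166}\right) = \frac{423}{166}$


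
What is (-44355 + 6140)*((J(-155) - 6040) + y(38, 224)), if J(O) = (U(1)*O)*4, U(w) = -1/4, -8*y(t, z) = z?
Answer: 225965295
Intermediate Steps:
y(t, z) = -z/8
U(w) = -1/4 (U(w) = -1*1/4 = -1/4)
J(O) = -O (J(O) = -O/4*4 = -O)
(-44355 + 6140)*((J(-155) - 6040) + y(38, 224)) = (-44355 + 6140)*((-1*(-155) - 6040) - 1/8*224) = -38215*((155 - 6040) - 28) = -38215*(-5885 - 28) = -38215*(-5913) = 225965295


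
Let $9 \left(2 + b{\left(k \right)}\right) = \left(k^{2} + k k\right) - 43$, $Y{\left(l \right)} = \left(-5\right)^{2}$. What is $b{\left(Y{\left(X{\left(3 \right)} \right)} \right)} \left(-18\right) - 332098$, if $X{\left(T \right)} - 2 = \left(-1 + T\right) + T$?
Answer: $-334476$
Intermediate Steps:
$X{\left(T \right)} = 1 + 2 T$ ($X{\left(T \right)} = 2 + \left(\left(-1 + T\right) + T\right) = 2 + \left(-1 + 2 T\right) = 1 + 2 T$)
$Y{\left(l \right)} = 25$
$b{\left(k \right)} = - \frac{61}{9} + \frac{2 k^{2}}{9}$ ($b{\left(k \right)} = -2 + \frac{\left(k^{2} + k k\right) - 43}{9} = -2 + \frac{\left(k^{2} + k^{2}\right) - 43}{9} = -2 + \frac{2 k^{2} - 43}{9} = -2 + \frac{-43 + 2 k^{2}}{9} = -2 + \left(- \frac{43}{9} + \frac{2 k^{2}}{9}\right) = - \frac{61}{9} + \frac{2 k^{2}}{9}$)
$b{\left(Y{\left(X{\left(3 \right)} \right)} \right)} \left(-18\right) - 332098 = \left(- \frac{61}{9} + \frac{2 \cdot 25^{2}}{9}\right) \left(-18\right) - 332098 = \left(- \frac{61}{9} + \frac{2}{9} \cdot 625\right) \left(-18\right) - 332098 = \left(- \frac{61}{9} + \frac{1250}{9}\right) \left(-18\right) - 332098 = \frac{1189}{9} \left(-18\right) - 332098 = -2378 - 332098 = -334476$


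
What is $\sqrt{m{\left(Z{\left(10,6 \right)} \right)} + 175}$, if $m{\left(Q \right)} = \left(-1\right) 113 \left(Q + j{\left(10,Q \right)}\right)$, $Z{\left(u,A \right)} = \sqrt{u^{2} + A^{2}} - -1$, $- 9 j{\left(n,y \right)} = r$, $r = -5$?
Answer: $\frac{\sqrt{-7 - 2034 \sqrt{34}}}{3} \approx 36.312 i$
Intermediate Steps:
$j{\left(n,y \right)} = \frac{5}{9}$ ($j{\left(n,y \right)} = \left(- \frac{1}{9}\right) \left(-5\right) = \frac{5}{9}$)
$Z{\left(u,A \right)} = 1 + \sqrt{A^{2} + u^{2}}$ ($Z{\left(u,A \right)} = \sqrt{A^{2} + u^{2}} + 1 = 1 + \sqrt{A^{2} + u^{2}}$)
$m{\left(Q \right)} = - \frac{565}{9} - 113 Q$ ($m{\left(Q \right)} = \left(-1\right) 113 \left(Q + \frac{5}{9}\right) = - 113 \left(\frac{5}{9} + Q\right) = - \frac{565}{9} - 113 Q$)
$\sqrt{m{\left(Z{\left(10,6 \right)} \right)} + 175} = \sqrt{\left(- \frac{565}{9} - 113 \left(1 + \sqrt{6^{2} + 10^{2}}\right)\right) + 175} = \sqrt{\left(- \frac{565}{9} - 113 \left(1 + \sqrt{36 + 100}\right)\right) + 175} = \sqrt{\left(- \frac{565}{9} - 113 \left(1 + \sqrt{136}\right)\right) + 175} = \sqrt{\left(- \frac{565}{9} - 113 \left(1 + 2 \sqrt{34}\right)\right) + 175} = \sqrt{\left(- \frac{565}{9} - \left(113 + 226 \sqrt{34}\right)\right) + 175} = \sqrt{\left(- \frac{1582}{9} - 226 \sqrt{34}\right) + 175} = \sqrt{- \frac{7}{9} - 226 \sqrt{34}}$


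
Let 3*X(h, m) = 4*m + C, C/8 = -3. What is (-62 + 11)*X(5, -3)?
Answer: 612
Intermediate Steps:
C = -24 (C = 8*(-3) = -24)
X(h, m) = -8 + 4*m/3 (X(h, m) = (4*m - 24)/3 = (-24 + 4*m)/3 = -8 + 4*m/3)
(-62 + 11)*X(5, -3) = (-62 + 11)*(-8 + (4/3)*(-3)) = -51*(-8 - 4) = -51*(-12) = 612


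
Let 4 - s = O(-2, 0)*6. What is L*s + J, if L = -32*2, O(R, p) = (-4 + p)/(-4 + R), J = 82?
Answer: 82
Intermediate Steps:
O(R, p) = (-4 + p)/(-4 + R)
s = 0 (s = 4 - (-4 + 0)/(-4 - 2)*6 = 4 - -4/(-6)*6 = 4 - (-1/6*(-4))*6 = 4 - 2*6/3 = 4 - 1*4 = 4 - 4 = 0)
L = -64
L*s + J = -64*0 + 82 = 0 + 82 = 82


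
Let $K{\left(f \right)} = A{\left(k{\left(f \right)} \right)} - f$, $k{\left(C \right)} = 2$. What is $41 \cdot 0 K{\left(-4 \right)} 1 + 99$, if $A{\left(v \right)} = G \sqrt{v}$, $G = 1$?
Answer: $99$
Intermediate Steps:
$A{\left(v \right)} = \sqrt{v}$ ($A{\left(v \right)} = 1 \sqrt{v} = \sqrt{v}$)
$K{\left(f \right)} = \sqrt{2} - f$
$41 \cdot 0 K{\left(-4 \right)} 1 + 99 = 41 \cdot 0 \left(\sqrt{2} - -4\right) 1 + 99 = 41 \cdot 0 \left(\sqrt{2} + 4\right) 1 + 99 = 41 \cdot 0 \left(4 + \sqrt{2}\right) 1 + 99 = 41 \cdot 0 \cdot 1 + 99 = 41 \cdot 0 + 99 = 0 + 99 = 99$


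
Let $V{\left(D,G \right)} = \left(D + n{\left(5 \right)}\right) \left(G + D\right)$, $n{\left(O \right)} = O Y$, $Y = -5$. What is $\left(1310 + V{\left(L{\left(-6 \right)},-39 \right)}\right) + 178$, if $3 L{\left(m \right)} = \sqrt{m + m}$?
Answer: $\frac{7385}{3} - \frac{128 i \sqrt{3}}{3} \approx 2461.7 - 73.901 i$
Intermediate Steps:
$n{\left(O \right)} = - 5 O$ ($n{\left(O \right)} = O \left(-5\right) = - 5 O$)
$L{\left(m \right)} = \frac{\sqrt{2} \sqrt{m}}{3}$ ($L{\left(m \right)} = \frac{\sqrt{m + m}}{3} = \frac{\sqrt{2 m}}{3} = \frac{\sqrt{2} \sqrt{m}}{3}$)
$V{\left(D,G \right)} = \left(-25 + D\right) \left(D + G\right)$ ($V{\left(D,G \right)} = \left(D - 25\right) \left(G + D\right) = \left(D - 25\right) \left(D + G\right) = \left(-25 + D\right) \left(D + G\right)$)
$\left(1310 + V{\left(L{\left(-6 \right)},-39 \right)}\right) + 178 = \left(1310 + \left(\left(\frac{\sqrt{2} \sqrt{-6}}{3}\right)^{2} - 25 \frac{\sqrt{2} \sqrt{-6}}{3} - -975 + \frac{\sqrt{2} \sqrt{-6}}{3} \left(-39\right)\right)\right) + 178 = \left(1310 + \left(\left(\frac{\sqrt{2} i \sqrt{6}}{3}\right)^{2} - 25 \frac{\sqrt{2} i \sqrt{6}}{3} + 975 + \frac{\sqrt{2} i \sqrt{6}}{3} \left(-39\right)\right)\right) + 178 = \left(1310 + \left(\left(\frac{2 i \sqrt{3}}{3}\right)^{2} - 25 \frac{2 i \sqrt{3}}{3} + 975 + \frac{2 i \sqrt{3}}{3} \left(-39\right)\right)\right) + 178 = \left(1310 - \left(- \frac{2921}{3} + \frac{128 i \sqrt{3}}{3}\right)\right) + 178 = \left(1310 + \left(\frac{2921}{3} - \frac{128 i \sqrt{3}}{3}\right)\right) + 178 = \left(\frac{6851}{3} - \frac{128 i \sqrt{3}}{3}\right) + 178 = \frac{7385}{3} - \frac{128 i \sqrt{3}}{3}$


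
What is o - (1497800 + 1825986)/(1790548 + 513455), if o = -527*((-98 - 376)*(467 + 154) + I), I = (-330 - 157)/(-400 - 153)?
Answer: 197645725036018117/1274113659 ≈ 1.5512e+8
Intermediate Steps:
I = 487/553 (I = -487/(-553) = -487*(-1/553) = 487/553 ≈ 0.88065)
o = 85783623925/553 (o = -527*((-98 - 376)*(467 + 154) + 487/553) = -527*(-474*621 + 487/553) = -527*(-294354 + 487/553) = -527*(-162777275/553) = 85783623925/553 ≈ 1.5512e+8)
o - (1497800 + 1825986)/(1790548 + 513455) = 85783623925/553 - (1497800 + 1825986)/(1790548 + 513455) = 85783623925/553 - 3323786/2304003 = 197645725036018117/1274113659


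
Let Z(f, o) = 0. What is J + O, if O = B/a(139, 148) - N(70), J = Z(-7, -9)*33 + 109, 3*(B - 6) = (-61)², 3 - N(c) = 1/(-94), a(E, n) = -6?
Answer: -43033/423 ≈ -101.73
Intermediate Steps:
N(c) = 283/94 (N(c) = 3 - 1/(-94) = 3 - 1*(-1/94) = 3 + 1/94 = 283/94)
B = 3739/3 (B = 6 + (⅓)*(-61)² = 6 + (⅓)*3721 = 6 + 3721/3 = 3739/3 ≈ 1246.3)
J = 109 (J = 0*33 + 109 = 0 + 109 = 109)
O = -89140/423 (O = (3739/3)/(-6) - 1*283/94 = (3739/3)*(-⅙) - 283/94 = -3739/18 - 283/94 = -89140/423 ≈ -210.73)
J + O = 109 - 89140/423 = -43033/423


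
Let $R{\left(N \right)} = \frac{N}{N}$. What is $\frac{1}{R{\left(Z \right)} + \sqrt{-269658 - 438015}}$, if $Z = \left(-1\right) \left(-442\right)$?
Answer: $\frac{1}{707674} - \frac{i \sqrt{707673}}{707674} \approx 1.4131 \cdot 10^{-6} - 0.0011887 i$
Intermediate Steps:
$Z = 442$
$R{\left(N \right)} = 1$
$\frac{1}{R{\left(Z \right)} + \sqrt{-269658 - 438015}} = \frac{1}{1 + \sqrt{-269658 - 438015}} = \frac{1}{1 + \sqrt{-707673}} = \frac{1}{1 + i \sqrt{707673}}$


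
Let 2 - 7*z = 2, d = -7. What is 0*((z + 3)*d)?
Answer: 0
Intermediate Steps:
z = 0 (z = 2/7 - ⅐*2 = 2/7 - 2/7 = 0)
0*((z + 3)*d) = 0*((0 + 3)*(-7)) = 0*(3*(-7)) = 0*(-21) = 0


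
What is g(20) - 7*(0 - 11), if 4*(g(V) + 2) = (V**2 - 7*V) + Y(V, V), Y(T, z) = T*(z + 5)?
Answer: 265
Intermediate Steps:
Y(T, z) = T*(5 + z)
g(V) = -2 - 7*V/4 + V**2/4 + V*(5 + V)/4 (g(V) = -2 + ((V**2 - 7*V) + V*(5 + V))/4 = -2 + (V**2 - 7*V + V*(5 + V))/4 = -2 + (-7*V/4 + V**2/4 + V*(5 + V)/4) = -2 - 7*V/4 + V**2/4 + V*(5 + V)/4)
g(20) - 7*(0 - 11) = (-2 + (1/2)*20**2 - 1/2*20) - 7*(0 - 11) = (-2 + (1/2)*400 - 10) - 7*(-11) = (-2 + 200 - 10) + 77 = 188 + 77 = 265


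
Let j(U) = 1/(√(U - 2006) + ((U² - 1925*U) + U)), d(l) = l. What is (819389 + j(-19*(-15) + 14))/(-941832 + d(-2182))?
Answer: -193436862681664273/222857649404650648 + I*√1707/222857649404650648 ≈ -0.86798 + 1.8539e-16*I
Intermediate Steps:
j(U) = 1/(U² + √(-2006 + U) - 1924*U) (j(U) = 1/(√(-2006 + U) + (U² - 1924*U)) = 1/(U² + √(-2006 + U) - 1924*U))
(819389 + j(-19*(-15) + 14))/(-941832 + d(-2182)) = (819389 + 1/((-19*(-15) + 14)² + √(-2006 + (-19*(-15) + 14)) - 1924*(-19*(-15) + 14)))/(-941832 - 2182) = (819389 + 1/((285 + 14)² + √(-2006 + (285 + 14)) - 1924*(285 + 14)))/(-944014) = (819389 + 1/(299² + √(-2006 + 299) - 1924*299))*(-1/944014) = (819389 + 1/(89401 + √(-1707) - 575276))*(-1/944014) = (819389 + 1/(89401 + I*√1707 - 575276))*(-1/944014) = (819389 + 1/(-485875 + I*√1707))*(-1/944014) = -819389/944014 - 1/(944014*(-485875 + I*√1707))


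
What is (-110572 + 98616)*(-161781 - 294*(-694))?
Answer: -505200780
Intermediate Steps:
(-110572 + 98616)*(-161781 - 294*(-694)) = -11956*(-161781 + 204036) = -11956*42255 = -505200780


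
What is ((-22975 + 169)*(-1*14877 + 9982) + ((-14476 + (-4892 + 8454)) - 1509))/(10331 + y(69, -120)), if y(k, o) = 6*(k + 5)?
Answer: 111622947/10775 ≈ 10359.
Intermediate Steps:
y(k, o) = 30 + 6*k (y(k, o) = 6*(5 + k) = 30 + 6*k)
((-22975 + 169)*(-1*14877 + 9982) + ((-14476 + (-4892 + 8454)) - 1509))/(10331 + y(69, -120)) = ((-22975 + 169)*(-1*14877 + 9982) + ((-14476 + (-4892 + 8454)) - 1509))/(10331 + (30 + 6*69)) = (-22806*(-14877 + 9982) + ((-14476 + 3562) - 1509))/(10331 + (30 + 414)) = (-22806*(-4895) + (-10914 - 1509))/(10331 + 444) = (111635370 - 12423)/10775 = 111622947*(1/10775) = 111622947/10775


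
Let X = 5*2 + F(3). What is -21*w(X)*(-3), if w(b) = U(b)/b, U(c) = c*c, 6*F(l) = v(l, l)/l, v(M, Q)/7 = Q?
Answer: 1407/2 ≈ 703.50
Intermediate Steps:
v(M, Q) = 7*Q
F(l) = 7/6 (F(l) = ((7*l)/l)/6 = (⅙)*7 = 7/6)
U(c) = c²
X = 67/6 (X = 5*2 + 7/6 = 10 + 7/6 = 67/6 ≈ 11.167)
w(b) = b (w(b) = b²/b = b)
-21*w(X)*(-3) = -21*67/6*(-3) = -469/2*(-3) = 1407/2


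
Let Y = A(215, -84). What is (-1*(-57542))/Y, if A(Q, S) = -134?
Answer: -28771/67 ≈ -429.42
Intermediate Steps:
Y = -134
(-1*(-57542))/Y = -1*(-57542)/(-134) = 57542*(-1/134) = -28771/67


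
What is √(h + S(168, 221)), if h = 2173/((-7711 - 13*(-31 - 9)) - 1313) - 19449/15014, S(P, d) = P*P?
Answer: √28755044339947727266/31919764 ≈ 168.00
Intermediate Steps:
S(P, d) = P²
h = -99009859/63839528 (h = 2173/((-7711 - 13*(-40)) - 1313) - 19449*1/15014 = 2173/((-7711 + 520) - 1313) - 19449/15014 = 2173/(-7191 - 1313) - 19449/15014 = 2173/(-8504) - 19449/15014 = 2173*(-1/8504) - 19449/15014 = -2173/8504 - 19449/15014 = -99009859/63839528 ≈ -1.5509)
√(h + S(168, 221)) = √(-99009859/63839528 + 168²) = √(-99009859/63839528 + 28224) = √(1801707828413/63839528) = √28755044339947727266/31919764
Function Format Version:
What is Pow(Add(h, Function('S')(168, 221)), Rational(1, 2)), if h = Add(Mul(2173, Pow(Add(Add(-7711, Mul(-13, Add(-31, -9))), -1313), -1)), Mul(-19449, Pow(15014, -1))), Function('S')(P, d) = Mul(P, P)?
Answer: Mul(Rational(1, 31919764), Pow(28755044339947727266, Rational(1, 2))) ≈ 168.00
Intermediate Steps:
Function('S')(P, d) = Pow(P, 2)
h = Rational(-99009859, 63839528) (h = Add(Mul(2173, Pow(Add(Add(-7711, Mul(-13, -40)), -1313), -1)), Mul(-19449, Rational(1, 15014))) = Add(Mul(2173, Pow(Add(Add(-7711, 520), -1313), -1)), Rational(-19449, 15014)) = Add(Mul(2173, Pow(Add(-7191, -1313), -1)), Rational(-19449, 15014)) = Add(Mul(2173, Pow(-8504, -1)), Rational(-19449, 15014)) = Add(Mul(2173, Rational(-1, 8504)), Rational(-19449, 15014)) = Add(Rational(-2173, 8504), Rational(-19449, 15014)) = Rational(-99009859, 63839528) ≈ -1.5509)
Pow(Add(h, Function('S')(168, 221)), Rational(1, 2)) = Pow(Add(Rational(-99009859, 63839528), Pow(168, 2)), Rational(1, 2)) = Pow(Add(Rational(-99009859, 63839528), 28224), Rational(1, 2)) = Pow(Rational(1801707828413, 63839528), Rational(1, 2)) = Mul(Rational(1, 31919764), Pow(28755044339947727266, Rational(1, 2)))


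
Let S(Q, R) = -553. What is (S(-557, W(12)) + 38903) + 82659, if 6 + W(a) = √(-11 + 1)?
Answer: 121009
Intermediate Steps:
W(a) = -6 + I*√10 (W(a) = -6 + √(-11 + 1) = -6 + √(-10) = -6 + I*√10)
(S(-557, W(12)) + 38903) + 82659 = (-553 + 38903) + 82659 = 38350 + 82659 = 121009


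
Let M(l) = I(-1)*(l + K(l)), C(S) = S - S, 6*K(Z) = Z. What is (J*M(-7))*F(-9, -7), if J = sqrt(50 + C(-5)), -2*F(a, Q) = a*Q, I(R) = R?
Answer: -5145*sqrt(2)/4 ≈ -1819.0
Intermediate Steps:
K(Z) = Z/6
C(S) = 0
F(a, Q) = -Q*a/2 (F(a, Q) = -a*Q/2 = -Q*a/2)
M(l) = -7*l/6 (M(l) = -(l + l/6) = -7*l/6)
J = 5*sqrt(2) (J = sqrt(50 + 0) = sqrt(50) = 5*sqrt(2) ≈ 7.0711)
(J*M(-7))*F(-9, -7) = ((5*sqrt(2))*(-7/6*(-7)))*(-1/2*(-7)*(-9)) = ((5*sqrt(2))*(49/6))*(-63/2) = (245*sqrt(2)/6)*(-63/2) = -5145*sqrt(2)/4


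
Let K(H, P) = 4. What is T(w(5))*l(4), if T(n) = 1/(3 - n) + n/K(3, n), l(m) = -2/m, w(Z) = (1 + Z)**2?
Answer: -148/33 ≈ -4.4848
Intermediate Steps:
T(n) = 1/(3 - n) + n/4
T(w(5))*l(4) = ((-4 + ((1 + 5)**2)**2 - 3*(1 + 5)**2)/(4*(-3 + (1 + 5)**2)))*(-2/4) = ((-4 + (6**2)**2 - 3*6**2)/(4*(-3 + 6**2)))*(-2*1/4) = ((-4 + 36**2 - 3*36)/(4*(-3 + 36)))*(-1/2) = ((1/4)*(-4 + 1296 - 108)/33)*(-1/2) = ((1/4)*(1/33)*1184)*(-1/2) = (296/33)*(-1/2) = -148/33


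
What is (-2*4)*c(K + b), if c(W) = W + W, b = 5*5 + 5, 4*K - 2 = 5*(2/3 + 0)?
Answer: -1504/3 ≈ -501.33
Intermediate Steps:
K = 4/3 (K = ½ + (5*(2/3 + 0))/4 = ½ + (5*(2*(⅓) + 0))/4 = ½ + (5*(⅔ + 0))/4 = ½ + (5*(⅔))/4 = ½ + (¼)*(10/3) = ½ + ⅚ = 4/3 ≈ 1.3333)
b = 30 (b = 25 + 5 = 30)
c(W) = 2*W
(-2*4)*c(K + b) = (-2*4)*(2*(4/3 + 30)) = -16*94/3 = -8*188/3 = -1504/3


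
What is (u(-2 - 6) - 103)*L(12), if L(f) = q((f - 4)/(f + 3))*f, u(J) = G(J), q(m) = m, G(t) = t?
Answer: -3552/5 ≈ -710.40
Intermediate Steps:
u(J) = J
L(f) = f*(-4 + f)/(3 + f) (L(f) = ((f - 4)/(f + 3))*f = ((-4 + f)/(3 + f))*f = f*(-4 + f)/(3 + f))
(u(-2 - 6) - 103)*L(12) = ((-2 - 6) - 103)*(12*(-4 + 12)/(3 + 12)) = (-8 - 103)*(12*8/15) = -1332*8/15 = -111*32/5 = -3552/5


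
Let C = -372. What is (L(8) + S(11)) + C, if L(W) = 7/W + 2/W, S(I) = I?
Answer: -2879/8 ≈ -359.88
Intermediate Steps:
L(W) = 9/W
(L(8) + S(11)) + C = (9/8 + 11) - 372 = 97/8 - 372 = -2879/8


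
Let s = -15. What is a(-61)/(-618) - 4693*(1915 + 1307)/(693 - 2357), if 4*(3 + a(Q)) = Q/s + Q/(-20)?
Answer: 2695582171/296640 ≈ 9087.0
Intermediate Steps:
a(Q) = -3 - 7*Q/240 (a(Q) = -3 + (Q/(-15) + Q/(-20))/4 = -3 + (Q*(-1/15) + Q*(-1/20))/4 = -3 + (-Q/15 - Q/20)/4 = -3 + (-7*Q/60)/4 = -3 - 7*Q/240)
a(-61)/(-618) - 4693*(1915 + 1307)/(693 - 2357) = (-3 - 7/240*(-61))/(-618) - 4693*(1915 + 1307)/(693 - 2357) = (-3 + 427/240)*(-1/618) - 4693/((-1664/3222)) = -293/240*(-1/618) - 4693/((-1664*1/3222)) = 293/148320 - 4693/(-832/1611) = 293/148320 - 4693*(-1611/832) = 293/148320 + 581571/64 = 2695582171/296640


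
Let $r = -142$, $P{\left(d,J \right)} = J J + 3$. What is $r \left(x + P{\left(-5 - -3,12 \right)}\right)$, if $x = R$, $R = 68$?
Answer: $-30530$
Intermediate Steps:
$P{\left(d,J \right)} = 3 + J^{2}$ ($P{\left(d,J \right)} = J^{2} + 3 = 3 + J^{2}$)
$x = 68$
$r \left(x + P{\left(-5 - -3,12 \right)}\right) = - 142 \left(68 + \left(3 + 12^{2}\right)\right) = - 142 \left(68 + \left(3 + 144\right)\right) = - 142 \left(68 + 147\right) = \left(-142\right) 215 = -30530$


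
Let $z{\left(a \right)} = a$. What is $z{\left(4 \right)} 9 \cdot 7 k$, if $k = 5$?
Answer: $1260$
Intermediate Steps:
$z{\left(4 \right)} 9 \cdot 7 k = 4 \cdot 9 \cdot 7 \cdot 5 = 4 \cdot 63 \cdot 5 = 4 \cdot 315 = 1260$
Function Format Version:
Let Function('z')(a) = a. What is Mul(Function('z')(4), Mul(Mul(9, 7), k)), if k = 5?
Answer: 1260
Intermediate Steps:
Mul(Function('z')(4), Mul(Mul(9, 7), k)) = Mul(4, Mul(Mul(9, 7), 5)) = Mul(4, Mul(63, 5)) = Mul(4, 315) = 1260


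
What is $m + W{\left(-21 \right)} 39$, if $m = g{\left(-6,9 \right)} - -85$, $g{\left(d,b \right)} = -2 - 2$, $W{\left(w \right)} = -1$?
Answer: $42$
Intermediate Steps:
$g{\left(d,b \right)} = -4$
$m = 81$ ($m = -4 - -85 = -4 + 85 = 81$)
$m + W{\left(-21 \right)} 39 = 81 - 39 = 42$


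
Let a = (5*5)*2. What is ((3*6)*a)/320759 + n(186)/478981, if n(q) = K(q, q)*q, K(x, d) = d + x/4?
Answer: 461364705/4956047309 ≈ 0.093091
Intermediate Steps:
a = 50 (a = 25*2 = 50)
K(x, d) = d + x/4
n(q) = 5*q**2/4 (n(q) = (q + q/4)*q = (5*q/4)*q = 5*q**2/4)
((3*6)*a)/320759 + n(186)/478981 = ((3*6)*50)/320759 + ((5/4)*186**2)/478981 = (18*50)*(1/320759) + ((5/4)*34596)*(1/478981) = 900*(1/320759) + 43245*(1/478981) = 900/320759 + 1395/15451 = 461364705/4956047309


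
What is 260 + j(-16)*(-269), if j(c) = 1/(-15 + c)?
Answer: 8329/31 ≈ 268.68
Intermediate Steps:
260 + j(-16)*(-269) = 260 - 269/(-15 - 16) = 260 - 269/(-31) = 260 - 1/31*(-269) = 260 + 269/31 = 8329/31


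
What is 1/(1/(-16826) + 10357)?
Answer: 16826/174266881 ≈ 9.6553e-5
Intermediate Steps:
1/(1/(-16826) + 10357) = 1/(-1/16826 + 10357) = 1/(174266881/16826) = 16826/174266881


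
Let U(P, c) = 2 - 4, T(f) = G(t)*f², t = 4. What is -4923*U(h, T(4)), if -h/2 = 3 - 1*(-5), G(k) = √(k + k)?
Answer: 9846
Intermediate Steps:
G(k) = √2*√k (G(k) = √(2*k) = √2*√k)
T(f) = 2*√2*f² (T(f) = (√2*√4)*f² = (√2*2)*f² = (2*√2)*f² = 2*√2*f²)
h = -16 (h = -2*(3 - 1*(-5)) = -2*(3 + 5) = -2*8 = -16)
U(P, c) = -2
-4923*U(h, T(4)) = -4923*(-2) = 9846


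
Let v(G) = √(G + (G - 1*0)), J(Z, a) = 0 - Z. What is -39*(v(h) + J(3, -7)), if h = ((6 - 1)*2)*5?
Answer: -273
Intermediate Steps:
J(Z, a) = -Z
h = 50 (h = (5*2)*5 = 10*5 = 50)
v(G) = √2*√G (v(G) = √(G + (G + 0)) = √(G + G) = √(2*G) = √2*√G)
-39*(v(h) + J(3, -7)) = -39*(√2*√50 - 1*3) = -39*(√2*(5*√2) - 3) = -39*(10 - 3) = -39*7 = -273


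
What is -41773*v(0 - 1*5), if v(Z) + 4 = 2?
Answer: 83546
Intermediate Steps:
v(Z) = -2 (v(Z) = -4 + 2 = -2)
-41773*v(0 - 1*5) = -41773*(-2) = 83546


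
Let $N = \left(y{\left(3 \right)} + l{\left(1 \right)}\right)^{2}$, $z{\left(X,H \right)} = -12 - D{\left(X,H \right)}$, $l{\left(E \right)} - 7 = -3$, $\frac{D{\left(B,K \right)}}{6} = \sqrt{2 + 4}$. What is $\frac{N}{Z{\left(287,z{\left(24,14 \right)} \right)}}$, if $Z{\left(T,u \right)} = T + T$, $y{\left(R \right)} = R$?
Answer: $\frac{7}{82} \approx 0.085366$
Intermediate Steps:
$D{\left(B,K \right)} = 6 \sqrt{6}$ ($D{\left(B,K \right)} = 6 \sqrt{2 + 4} = 6 \sqrt{6}$)
$l{\left(E \right)} = 4$ ($l{\left(E \right)} = 7 - 3 = 4$)
$z{\left(X,H \right)} = -12 - 6 \sqrt{6}$
$Z{\left(T,u \right)} = 2 T$
$N = 49$ ($N = \left(3 + 4\right)^{2} = 7^{2} = 49$)
$\frac{N}{Z{\left(287,z{\left(24,14 \right)} \right)}} = \frac{49}{2 \cdot 287} = \frac{49}{574} = 49 \cdot \frac{1}{574} = \frac{7}{82}$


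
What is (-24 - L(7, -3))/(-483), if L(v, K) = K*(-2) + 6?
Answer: 12/161 ≈ 0.074534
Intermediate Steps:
L(v, K) = 6 - 2*K (L(v, K) = -2*K + 6 = 6 - 2*K)
(-24 - L(7, -3))/(-483) = (-24 - (6 - 2*(-3)))/(-483) = -(-24 - (6 + 6))/483 = -(-24 - 1*12)/483 = -(-24 - 12)/483 = -1/483*(-36) = 12/161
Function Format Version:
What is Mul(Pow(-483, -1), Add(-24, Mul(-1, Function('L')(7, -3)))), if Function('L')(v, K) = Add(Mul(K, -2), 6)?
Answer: Rational(12, 161) ≈ 0.074534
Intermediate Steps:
Function('L')(v, K) = Add(6, Mul(-2, K)) (Function('L')(v, K) = Add(Mul(-2, K), 6) = Add(6, Mul(-2, K)))
Mul(Pow(-483, -1), Add(-24, Mul(-1, Function('L')(7, -3)))) = Mul(Pow(-483, -1), Add(-24, Mul(-1, Add(6, Mul(-2, -3))))) = Mul(Rational(-1, 483), Add(-24, Mul(-1, Add(6, 6)))) = Mul(Rational(-1, 483), Add(-24, Mul(-1, 12))) = Mul(Rational(-1, 483), Add(-24, -12)) = Mul(Rational(-1, 483), -36) = Rational(12, 161)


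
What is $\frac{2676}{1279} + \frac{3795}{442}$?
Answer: $\frac{6036597}{565318} \approx 10.678$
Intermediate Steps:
$\frac{2676}{1279} + \frac{3795}{442} = \frac{6036597}{565318}$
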